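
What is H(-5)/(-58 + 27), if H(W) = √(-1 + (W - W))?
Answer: -I/31 ≈ -0.032258*I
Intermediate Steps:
H(W) = I (H(W) = √(-1 + 0) = √(-1) = I)
H(-5)/(-58 + 27) = I/(-58 + 27) = I/(-31) = -I/31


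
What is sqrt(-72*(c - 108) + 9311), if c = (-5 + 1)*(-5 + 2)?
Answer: sqrt(16223) ≈ 127.37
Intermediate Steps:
c = 12 (c = -4*(-3) = 12)
sqrt(-72*(c - 108) + 9311) = sqrt(-72*(12 - 108) + 9311) = sqrt(-72*(-96) + 9311) = sqrt(6912 + 9311) = sqrt(16223)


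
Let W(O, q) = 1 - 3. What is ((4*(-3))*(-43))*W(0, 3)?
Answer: -1032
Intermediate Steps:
W(O, q) = -2
((4*(-3))*(-43))*W(0, 3) = ((4*(-3))*(-43))*(-2) = -12*(-43)*(-2) = 516*(-2) = -1032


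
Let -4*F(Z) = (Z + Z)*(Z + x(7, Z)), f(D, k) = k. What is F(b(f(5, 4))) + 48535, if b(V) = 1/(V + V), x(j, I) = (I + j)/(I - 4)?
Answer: 192587305/3968 ≈ 48535.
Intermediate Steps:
x(j, I) = (I + j)/(-4 + I)
b(V) = 1/(2*V)
F(Z) = -Z*(Z + (7 + Z)/(-4 + Z))/2 (F(Z) = -(Z + Z)*(Z + (Z + 7)/(-4 + Z))/4 = -2*Z*(Z + (7 + Z)/(-4 + Z))/4 = -Z*(Z + (7 + Z)/(-4 + Z))/2)
F(b(f(5, 4))) + 48535 = ((½)/4)*(-7 - ((½)/4)² + 3*((½)/4))/(2*(-4 + (½)/4)) + 48535 = ((½)*(¼))*(-7 - ((½)*(¼))² + 3*((½)*(¼)))/(2*(-4 + (½)*(¼))) + 48535 = (½)*(⅛)*(-7 - (⅛)² + 3*(⅛))/(-4 + ⅛) + 48535 = (½)*(⅛)*(-7 - 1*1/64 + 3/8)/(-31/8) + 48535 = (½)*(⅛)*(-8/31)*(-7 - 1/64 + 3/8) + 48535 = (½)*(⅛)*(-8/31)*(-425/64) + 48535 = 425/3968 + 48535 = 192587305/3968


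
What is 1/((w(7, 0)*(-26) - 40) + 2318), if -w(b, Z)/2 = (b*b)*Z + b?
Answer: 1/2642 ≈ 0.00037850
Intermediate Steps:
w(b, Z) = -2*b - 2*Z*b**2 (w(b, Z) = -2*((b*b)*Z + b) = -2*(b**2*Z + b) = -2*(Z*b**2 + b) = -2*(b + Z*b**2) = -2*b - 2*Z*b**2)
1/((w(7, 0)*(-26) - 40) + 2318) = 1/((-2*7*(1 + 0*7)*(-26) - 40) + 2318) = 1/((-2*7*(1 + 0)*(-26) - 40) + 2318) = 1/((-2*7*1*(-26) - 40) + 2318) = 1/((-14*(-26) - 40) + 2318) = 1/((364 - 40) + 2318) = 1/(324 + 2318) = 1/2642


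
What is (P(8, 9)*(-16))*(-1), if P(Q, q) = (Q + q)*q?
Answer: 2448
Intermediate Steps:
P(Q, q) = q*(Q + q)
(P(8, 9)*(-16))*(-1) = ((9*(8 + 9))*(-16))*(-1) = ((9*17)*(-16))*(-1) = (153*(-16))*(-1) = -2448*(-1) = 2448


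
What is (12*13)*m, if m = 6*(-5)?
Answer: -4680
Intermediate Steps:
m = -30
(12*13)*m = (12*13)*(-30) = 156*(-30) = -4680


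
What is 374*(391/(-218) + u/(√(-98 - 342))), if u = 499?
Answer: -73117/109 - 8483*I*√110/10 ≈ -670.8 - 8897.0*I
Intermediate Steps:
374*(391/(-218) + u/(√(-98 - 342))) = 374*(391/(-218) + 499/(√(-98 - 342))) = 374*(391*(-1/218) + 499/(√(-440))) = 374*(-391/218 + 499/((2*I*√110))) = 374*(-391/218 + 499*(-I*√110/220)) = 374*(-391/218 - 499*I*√110/220) = -73117/109 - 8483*I*√110/10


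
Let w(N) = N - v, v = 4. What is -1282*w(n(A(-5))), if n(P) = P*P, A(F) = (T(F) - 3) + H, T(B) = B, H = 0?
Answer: -76920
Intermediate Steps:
A(F) = -3 + F (A(F) = (F - 3) + 0 = (-3 + F) + 0 = -3 + F)
n(P) = P²
w(N) = -4 + N (w(N) = N - 1*4 = N - 4 = -4 + N)
-1282*w(n(A(-5))) = -1282*(-4 + (-3 - 5)²) = -1282*(-4 + (-8)²) = -1282*(-4 + 64) = -1282*60 = -76920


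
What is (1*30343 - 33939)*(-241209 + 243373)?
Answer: -7781744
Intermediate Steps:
(1*30343 - 33939)*(-241209 + 243373) = (30343 - 33939)*2164 = -3596*2164 = -7781744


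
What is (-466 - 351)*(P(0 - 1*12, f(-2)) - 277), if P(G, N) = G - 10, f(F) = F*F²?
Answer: 244283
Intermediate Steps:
f(F) = F³
P(G, N) = -10 + G
(-466 - 351)*(P(0 - 1*12, f(-2)) - 277) = (-466 - 351)*((-10 + (0 - 1*12)) - 277) = -817*((-10 + (0 - 12)) - 277) = -817*((-10 - 12) - 277) = -817*(-22 - 277) = -817*(-299) = 244283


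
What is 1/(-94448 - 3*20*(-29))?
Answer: -1/92708 ≈ -1.0787e-5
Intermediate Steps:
1/(-94448 - 3*20*(-29)) = 1/(-94448 - 60*(-29)) = 1/(-94448 + 1740) = 1/(-92708) = -1/92708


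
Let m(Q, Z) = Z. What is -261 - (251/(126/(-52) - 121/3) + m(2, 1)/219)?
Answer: -186341018/730365 ≈ -255.13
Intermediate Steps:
-261 - (251/(126/(-52) - 121/3) + m(2, 1)/219) = -261 - (251/(126/(-52) - 121/3) + 1/219) = -261 - (251/(126*(-1/52) - 121*1/3) + 1*(1/219)) = -261 - (251/(-63/26 - 121/3) + 1/219) = -261 - (251/(-3335/78) + 1/219) = -261 - (251*(-78/3335) + 1/219) = -261 - (-19578/3335 + 1/219) = -261 - 1*(-4284247/730365) = -261 + 4284247/730365 = -186341018/730365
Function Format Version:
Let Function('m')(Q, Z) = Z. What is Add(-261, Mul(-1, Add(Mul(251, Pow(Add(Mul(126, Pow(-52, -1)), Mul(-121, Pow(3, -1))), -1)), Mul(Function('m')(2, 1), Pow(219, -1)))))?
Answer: Rational(-186341018, 730365) ≈ -255.13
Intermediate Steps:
Add(-261, Mul(-1, Add(Mul(251, Pow(Add(Mul(126, Pow(-52, -1)), Mul(-121, Pow(3, -1))), -1)), Mul(Function('m')(2, 1), Pow(219, -1))))) = Add(-261, Mul(-1, Add(Mul(251, Pow(Add(Mul(126, Pow(-52, -1)), Mul(-121, Pow(3, -1))), -1)), Mul(1, Pow(219, -1))))) = Add(-261, Mul(-1, Add(Mul(251, Pow(Add(Mul(126, Rational(-1, 52)), Mul(-121, Rational(1, 3))), -1)), Mul(1, Rational(1, 219))))) = Add(-261, Mul(-1, Add(Mul(251, Pow(Add(Rational(-63, 26), Rational(-121, 3)), -1)), Rational(1, 219)))) = Add(-261, Mul(-1, Add(Mul(251, Pow(Rational(-3335, 78), -1)), Rational(1, 219)))) = Add(-261, Mul(-1, Add(Mul(251, Rational(-78, 3335)), Rational(1, 219)))) = Add(-261, Mul(-1, Add(Rational(-19578, 3335), Rational(1, 219)))) = Add(-261, Mul(-1, Rational(-4284247, 730365))) = Add(-261, Rational(4284247, 730365)) = Rational(-186341018, 730365)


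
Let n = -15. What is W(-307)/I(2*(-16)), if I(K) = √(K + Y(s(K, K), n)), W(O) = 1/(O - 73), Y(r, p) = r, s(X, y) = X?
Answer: I/3040 ≈ 0.00032895*I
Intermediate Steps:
W(O) = 1/(-73 + O)
I(K) = √2*√K (I(K) = √(K + K) = √(2*K) = √2*√K)
W(-307)/I(2*(-16)) = 1/((-73 - 307)*((√2*√(2*(-16))))) = 1/((-380)*((√2*√(-32)))) = -(-I/8)/380 = -(-1)*I/3040 = I/3040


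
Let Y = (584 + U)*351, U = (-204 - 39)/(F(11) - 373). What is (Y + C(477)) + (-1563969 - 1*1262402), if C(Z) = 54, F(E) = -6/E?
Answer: -10770119074/4109 ≈ -2.6211e+6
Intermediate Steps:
U = 2673/4109 (U = (-204 - 39)/(-6/11 - 373) = -243/(-6*1/11 - 373) = -243/(-6/11 - 373) = -243/(-4109/11) = -243*(-11/4109) = 2673/4109 ≈ 0.65052)
Y = 843217479/4109 (Y = (584 + 2673/4109)*351 = (2402329/4109)*351 = 843217479/4109 ≈ 2.0521e+5)
(Y + C(477)) + (-1563969 - 1*1262402) = (843217479/4109 + 54) + (-1563969 - 1*1262402) = 843439365/4109 + (-1563969 - 1262402) = 843439365/4109 - 2826371 = -10770119074/4109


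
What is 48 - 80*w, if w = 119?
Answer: -9472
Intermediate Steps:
48 - 80*w = 48 - 80*119 = 48 - 9520 = -9472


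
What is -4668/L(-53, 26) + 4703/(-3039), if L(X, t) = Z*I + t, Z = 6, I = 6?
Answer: -7238819/94209 ≈ -76.838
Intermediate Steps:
L(X, t) = 36 + t (L(X, t) = 6*6 + t = 36 + t)
-4668/L(-53, 26) + 4703/(-3039) = -4668/(36 + 26) + 4703/(-3039) = -4668/62 + 4703*(-1/3039) = -4668*1/62 - 4703/3039 = -2334/31 - 4703/3039 = -7238819/94209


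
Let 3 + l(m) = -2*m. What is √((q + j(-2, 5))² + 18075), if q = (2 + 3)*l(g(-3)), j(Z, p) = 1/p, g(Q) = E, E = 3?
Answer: √502051/5 ≈ 141.71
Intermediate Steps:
g(Q) = 3
l(m) = -3 - 2*m
q = -45 (q = (2 + 3)*(-3 - 2*3) = 5*(-3 - 6) = 5*(-9) = -45)
√((q + j(-2, 5))² + 18075) = √((-45 + 1/5)² + 18075) = √((-45 + ⅕)² + 18075) = √((-224/5)² + 18075) = √(50176/25 + 18075) = √(502051/25) = √502051/5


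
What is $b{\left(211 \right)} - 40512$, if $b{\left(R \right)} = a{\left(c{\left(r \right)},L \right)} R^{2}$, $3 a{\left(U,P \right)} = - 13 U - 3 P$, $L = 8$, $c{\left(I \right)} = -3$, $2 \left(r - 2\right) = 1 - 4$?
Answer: $182093$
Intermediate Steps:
$r = \frac{1}{2}$ ($r = 2 + \frac{1 - 4}{2} = 2 + \frac{1}{2} \left(-3\right) = 2 - \frac{3}{2} = \frac{1}{2} \approx 0.5$)
$a{\left(U,P \right)} = - P - \frac{13 U}{3}$ ($a{\left(U,P \right)} = \frac{- 13 U - 3 P}{3} = - P - \frac{13 U}{3}$)
$b{\left(R \right)} = 5 R^{2}$ ($b{\left(R \right)} = \left(\left(-1\right) 8 - -13\right) R^{2} = \left(-8 + 13\right) R^{2} = 5 R^{2}$)
$b{\left(211 \right)} - 40512 = 5 \cdot 211^{2} - 40512 = 5 \cdot 44521 - 40512 = 222605 - 40512 = 182093$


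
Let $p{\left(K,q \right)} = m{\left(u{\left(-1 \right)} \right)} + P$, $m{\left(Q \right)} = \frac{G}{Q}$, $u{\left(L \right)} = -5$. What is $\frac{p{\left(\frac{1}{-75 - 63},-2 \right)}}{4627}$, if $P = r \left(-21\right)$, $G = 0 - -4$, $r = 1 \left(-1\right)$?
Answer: $\frac{101}{23135} \approx 0.0043657$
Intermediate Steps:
$r = -1$
$G = 4$ ($G = 0 + 4 = 4$)
$m{\left(Q \right)} = \frac{4}{Q}$
$P = 21$ ($P = \left(-1\right) \left(-21\right) = 21$)
$p{\left(K,q \right)} = \frac{101}{5}$ ($p{\left(K,q \right)} = \frac{4}{-5} + 21 = 4 \left(- \frac{1}{5}\right) + 21 = - \frac{4}{5} + 21 = \frac{101}{5}$)
$\frac{p{\left(\frac{1}{-75 - 63},-2 \right)}}{4627} = \frac{101}{5 \cdot 4627} = \frac{101}{5} \cdot \frac{1}{4627} = \frac{101}{23135}$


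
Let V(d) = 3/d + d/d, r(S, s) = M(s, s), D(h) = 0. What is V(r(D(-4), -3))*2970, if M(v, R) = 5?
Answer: 4752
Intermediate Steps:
r(S, s) = 5
V(d) = 1 + 3/d (V(d) = 3/d + 1 = 1 + 3/d)
V(r(D(-4), -3))*2970 = ((3 + 5)/5)*2970 = ((1/5)*8)*2970 = (8/5)*2970 = 4752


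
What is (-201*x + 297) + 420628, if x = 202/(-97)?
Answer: 40870327/97 ≈ 4.2134e+5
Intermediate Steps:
x = -202/97 (x = 202*(-1/97) = -202/97 ≈ -2.0825)
(-201*x + 297) + 420628 = (-201*(-202/97) + 297) + 420628 = (40602/97 + 297) + 420628 = 69411/97 + 420628 = 40870327/97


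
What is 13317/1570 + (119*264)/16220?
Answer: 13266243/1273270 ≈ 10.419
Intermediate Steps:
13317/1570 + (119*264)/16220 = 13317*(1/1570) + 31416*(1/16220) = 13317/1570 + 7854/4055 = 13266243/1273270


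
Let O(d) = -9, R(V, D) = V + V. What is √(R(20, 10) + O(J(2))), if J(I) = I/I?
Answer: √31 ≈ 5.5678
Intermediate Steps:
R(V, D) = 2*V
J(I) = 1
√(R(20, 10) + O(J(2))) = √(2*20 - 9) = √(40 - 9) = √31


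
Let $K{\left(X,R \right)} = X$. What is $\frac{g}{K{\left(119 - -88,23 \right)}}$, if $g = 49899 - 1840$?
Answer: $\frac{48059}{207} \approx 232.17$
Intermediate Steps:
$g = 48059$ ($g = 49899 - 1840 = 48059$)
$\frac{g}{K{\left(119 - -88,23 \right)}} = \frac{48059}{119 - -88} = \frac{48059}{119 + 88} = \frac{48059}{207}$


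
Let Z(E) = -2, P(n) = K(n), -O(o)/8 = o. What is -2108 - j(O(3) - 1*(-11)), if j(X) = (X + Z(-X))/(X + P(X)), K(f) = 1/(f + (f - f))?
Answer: -71711/34 ≈ -2109.1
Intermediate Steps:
O(o) = -8*o
K(f) = 1/f (K(f) = 1/(f + 0) = 1/f)
P(n) = 1/n
j(X) = (-2 + X)/(X + 1/X) (j(X) = (X - 2)/(X + 1/X) = (-2 + X)/(X + 1/X))
-2108 - j(O(3) - 1*(-11)) = -2108 - (-8*3 - 1*(-11))*(-2 + (-8*3 - 1*(-11)))/(1 + (-8*3 - 1*(-11))²) = -2108 - (-24 + 11)*(-2 + (-24 + 11))/(1 + (-24 + 11)²) = -2108 - (-13)*(-2 - 13)/(1 + (-13)²) = -2108 - (-13)*(-15)/(1 + 169) = -2108 - (-13)*(-15)/170 = -2108 - 1*39/34 = -2108 - 39/34 = -71711/34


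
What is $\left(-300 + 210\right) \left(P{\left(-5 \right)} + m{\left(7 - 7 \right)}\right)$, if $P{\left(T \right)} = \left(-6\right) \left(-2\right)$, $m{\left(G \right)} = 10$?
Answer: $-1980$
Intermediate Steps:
$P{\left(T \right)} = 12$
$\left(-300 + 210\right) \left(P{\left(-5 \right)} + m{\left(7 - 7 \right)}\right) = \left(-300 + 210\right) \left(12 + 10\right) = \left(-90\right) 22 = -1980$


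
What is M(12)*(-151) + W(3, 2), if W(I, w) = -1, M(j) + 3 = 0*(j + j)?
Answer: 452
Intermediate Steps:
M(j) = -3 (M(j) = -3 + 0*(j + j) = -3 + 0*(2*j) = -3 + 0 = -3)
M(12)*(-151) + W(3, 2) = -3*(-151) - 1 = 453 - 1 = 452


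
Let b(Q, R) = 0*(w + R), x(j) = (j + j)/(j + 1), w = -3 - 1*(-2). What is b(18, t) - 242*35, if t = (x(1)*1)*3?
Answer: -8470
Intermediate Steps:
w = -1 (w = -3 + 2 = -1)
x(j) = 2*j/(1 + j) (x(j) = (2*j)/(1 + j) = 2*j/(1 + j))
t = 3 (t = ((2*1/(1 + 1))*1)*3 = ((2*1/2)*1)*3 = ((2*1*(½))*1)*3 = (1*1)*3 = 1*3 = 3)
b(Q, R) = 0 (b(Q, R) = 0*(-1 + R) = 0)
b(18, t) - 242*35 = 0 - 242*35 = 0 - 8470 = -8470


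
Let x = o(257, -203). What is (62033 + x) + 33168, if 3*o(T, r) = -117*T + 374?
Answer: 255908/3 ≈ 85303.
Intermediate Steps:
o(T, r) = 374/3 - 39*T (o(T, r) = (-117*T + 374)/3 = (374 - 117*T)/3 = 374/3 - 39*T)
x = -29695/3 (x = 374/3 - 39*257 = 374/3 - 10023 = -29695/3 ≈ -9898.3)
(62033 + x) + 33168 = (62033 - 29695/3) + 33168 = 156404/3 + 33168 = 255908/3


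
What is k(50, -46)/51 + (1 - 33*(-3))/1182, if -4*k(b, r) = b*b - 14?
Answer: -81057/6698 ≈ -12.102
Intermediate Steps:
k(b, r) = 7/2 - b²/4 (k(b, r) = -(b*b - 14)/4 = -(b² - 14)/4 = -(-14 + b²)/4 = 7/2 - b²/4)
k(50, -46)/51 + (1 - 33*(-3))/1182 = (7/2 - ¼*50²)/51 + (1 - 33*(-3))/1182 = (7/2 - ¼*2500)*(1/51) + (1 + 99)*(1/1182) = (7/2 - 625)*(1/51) + 100*(1/1182) = -1243/2*1/51 + 50/591 = -1243/102 + 50/591 = -81057/6698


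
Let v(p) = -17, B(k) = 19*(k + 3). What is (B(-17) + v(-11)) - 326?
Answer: -609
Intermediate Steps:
B(k) = 57 + 19*k (B(k) = 19*(3 + k) = 57 + 19*k)
(B(-17) + v(-11)) - 326 = ((57 + 19*(-17)) - 17) - 326 = ((57 - 323) - 17) - 326 = (-266 - 17) - 326 = -283 - 326 = -609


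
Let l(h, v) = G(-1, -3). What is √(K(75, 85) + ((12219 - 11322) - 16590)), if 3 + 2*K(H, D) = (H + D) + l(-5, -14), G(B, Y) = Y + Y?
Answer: I*√62470/2 ≈ 124.97*I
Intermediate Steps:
G(B, Y) = 2*Y
l(h, v) = -6 (l(h, v) = 2*(-3) = -6)
K(H, D) = -9/2 + D/2 + H/2 (K(H, D) = -3/2 + ((H + D) - 6)/2 = -3/2 + ((D + H) - 6)/2 = -3/2 + (-6 + D + H)/2 = -3/2 + (-3 + D/2 + H/2) = -9/2 + D/2 + H/2)
√(K(75, 85) + ((12219 - 11322) - 16590)) = √((-9/2 + (½)*85 + (½)*75) + ((12219 - 11322) - 16590)) = √((-9/2 + 85/2 + 75/2) + (897 - 16590)) = √(151/2 - 15693) = √(-31235/2) = I*√62470/2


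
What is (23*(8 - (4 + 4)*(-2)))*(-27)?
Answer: -14904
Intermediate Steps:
(23*(8 - (4 + 4)*(-2)))*(-27) = (23*(8 - 8*(-2)))*(-27) = (23*(8 - 1*(-16)))*(-27) = (23*(8 + 16))*(-27) = (23*24)*(-27) = 552*(-27) = -14904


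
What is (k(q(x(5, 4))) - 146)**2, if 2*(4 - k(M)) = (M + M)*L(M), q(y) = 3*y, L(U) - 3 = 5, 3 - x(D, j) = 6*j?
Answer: 131044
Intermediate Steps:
x(D, j) = 3 - 6*j
L(U) = 8 (L(U) = 3 + 5 = 8)
k(M) = 4 - 8*M (k(M) = 4 - (M + M)*8/2 = 4 - 2*M*8/2 = 4 - 8*M)
(k(q(x(5, 4))) - 146)**2 = ((4 - 24*(3 - 6*4)) - 146)**2 = ((4 - 24*(3 - 24)) - 146)**2 = ((4 - 24*(-21)) - 146)**2 = ((4 - 8*(-63)) - 146)**2 = ((4 + 504) - 146)**2 = (508 - 146)**2 = 362**2 = 131044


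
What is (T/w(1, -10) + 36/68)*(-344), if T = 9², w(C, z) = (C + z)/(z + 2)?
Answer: -424152/17 ≈ -24950.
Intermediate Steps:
w(C, z) = (C + z)/(2 + z)
T = 81
(T/w(1, -10) + 36/68)*(-344) = (81/(((1 - 10)/(2 - 10))) + 36/68)*(-344) = (81/((-9/(-8))) + 36*(1/68))*(-344) = (81/((-⅛*(-9))) + 9/17)*(-344) = (81/(9/8) + 9/17)*(-344) = (81*(8/9) + 9/17)*(-344) = (72 + 9/17)*(-344) = (1233/17)*(-344) = -424152/17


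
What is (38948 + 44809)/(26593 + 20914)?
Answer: 83757/47507 ≈ 1.7630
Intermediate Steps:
(38948 + 44809)/(26593 + 20914) = 83757/47507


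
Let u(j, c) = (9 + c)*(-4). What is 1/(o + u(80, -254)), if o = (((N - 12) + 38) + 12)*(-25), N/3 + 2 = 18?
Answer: -1/1170 ≈ -0.00085470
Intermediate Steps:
N = 48 (N = -6 + 3*18 = -6 + 54 = 48)
u(j, c) = -36 - 4*c
o = -2150 (o = (((48 - 12) + 38) + 12)*(-25) = ((36 + 38) + 12)*(-25) = (74 + 12)*(-25) = 86*(-25) = -2150)
1/(o + u(80, -254)) = 1/(-2150 + (-36 - 4*(-254))) = 1/(-2150 + (-36 + 1016)) = 1/(-2150 + 980) = 1/(-1170) = -1/1170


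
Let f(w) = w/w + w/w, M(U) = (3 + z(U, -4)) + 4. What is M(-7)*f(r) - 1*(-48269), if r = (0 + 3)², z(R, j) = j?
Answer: 48275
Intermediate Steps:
M(U) = 3 (M(U) = (3 - 4) + 4 = -1 + 4 = 3)
r = 9 (r = 3² = 9)
f(w) = 2 (f(w) = 1 + 1 = 2)
M(-7)*f(r) - 1*(-48269) = 3*2 - 1*(-48269) = 6 + 48269 = 48275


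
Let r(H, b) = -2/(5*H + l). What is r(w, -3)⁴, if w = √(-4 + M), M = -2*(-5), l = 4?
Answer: 37156/20151121 - 13280*√6/20151121 ≈ 0.00022960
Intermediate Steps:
M = 10
w = √6 (w = √(-4 + 10) = √6 ≈ 2.4495)
r(H, b) = -2/(4 + 5*H) (r(H, b) = -2/(5*H + 4) = -2/(4 + 5*H))
r(w, -3)⁴ = (-2/(4 + 5*√6))⁴ = 16/(4 + 5*√6)⁴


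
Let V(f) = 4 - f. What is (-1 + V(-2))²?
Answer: 25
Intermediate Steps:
(-1 + V(-2))² = (-1 + (4 - 1*(-2)))² = (-1 + (4 + 2))² = (-1 + 6)² = 5² = 25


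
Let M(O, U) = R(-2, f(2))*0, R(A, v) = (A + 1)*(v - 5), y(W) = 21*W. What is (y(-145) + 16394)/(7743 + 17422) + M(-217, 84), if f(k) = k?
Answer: 1907/3595 ≈ 0.53046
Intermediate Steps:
R(A, v) = (1 + A)*(-5 + v)
M(O, U) = 0 (M(O, U) = (-5 + 2 - 5*(-2) - 2*2)*0 = (-5 + 2 + 10 - 4)*0 = 3*0 = 0)
(y(-145) + 16394)/(7743 + 17422) + M(-217, 84) = (21*(-145) + 16394)/(7743 + 17422) + 0 = (-3045 + 16394)/25165 + 0 = 13349*(1/25165) + 0 = 1907/3595 + 0 = 1907/3595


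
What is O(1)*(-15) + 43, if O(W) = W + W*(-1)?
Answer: 43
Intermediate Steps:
O(W) = 0 (O(W) = W - W = 0)
O(1)*(-15) + 43 = 0*(-15) + 43 = 0 + 43 = 43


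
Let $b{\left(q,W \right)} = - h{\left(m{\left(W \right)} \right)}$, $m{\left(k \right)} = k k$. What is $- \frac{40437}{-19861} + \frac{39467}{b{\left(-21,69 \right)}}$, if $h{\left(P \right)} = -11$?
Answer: $\frac{784298894}{218471} \approx 3589.9$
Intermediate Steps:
$m{\left(k \right)} = k^{2}$
$b{\left(q,W \right)} = 11$ ($b{\left(q,W \right)} = \left(-1\right) \left(-11\right) = 11$)
$- \frac{40437}{-19861} + \frac{39467}{b{\left(-21,69 \right)}} = - \frac{40437}{-19861} + \frac{39467}{11} = \left(-40437\right) \left(- \frac{1}{19861}\right) + 39467 \cdot \frac{1}{11} = \frac{40437}{19861} + \frac{39467}{11} = \frac{784298894}{218471}$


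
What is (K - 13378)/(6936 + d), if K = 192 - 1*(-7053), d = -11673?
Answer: 6133/4737 ≈ 1.2947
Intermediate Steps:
K = 7245 (K = 192 + 7053 = 7245)
(K - 13378)/(6936 + d) = (7245 - 13378)/(6936 - 11673) = -6133/(-4737) = -6133*(-1/4737) = 6133/4737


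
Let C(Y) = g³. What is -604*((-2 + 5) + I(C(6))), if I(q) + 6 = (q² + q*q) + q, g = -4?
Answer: -4907500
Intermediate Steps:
C(Y) = -64 (C(Y) = (-4)³ = -64)
I(q) = -6 + q + 2*q² (I(q) = -6 + ((q² + q*q) + q) = -6 + ((q² + q²) + q) = -6 + (2*q² + q) = -6 + (q + 2*q²) = -6 + q + 2*q²)
-604*((-2 + 5) + I(C(6))) = -604*((-2 + 5) + (-6 - 64 + 2*(-64)²)) = -604*(3 + (-6 - 64 + 2*4096)) = -604*(3 + (-6 - 64 + 8192)) = -604*(3 + 8122) = -604*8125 = -4907500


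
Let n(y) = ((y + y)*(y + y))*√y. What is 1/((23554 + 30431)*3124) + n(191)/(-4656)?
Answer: 1/168649140 - 36481*√191/1164 ≈ -433.14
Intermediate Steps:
n(y) = 4*y^(5/2) (n(y) = ((2*y)*(2*y))*√y = (4*y²)*√y = 4*y^(5/2))
1/((23554 + 30431)*3124) + n(191)/(-4656) = 1/((23554 + 30431)*3124) + (4*191^(5/2))/(-4656) = (1/3124)/53985 + (4*(36481*√191))*(-1/4656) = (1/53985)*(1/3124) + (145924*√191)*(-1/4656) = 1/168649140 - 36481*√191/1164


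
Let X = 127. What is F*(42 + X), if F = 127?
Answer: 21463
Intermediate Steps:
F*(42 + X) = 127*(42 + 127) = 127*169 = 21463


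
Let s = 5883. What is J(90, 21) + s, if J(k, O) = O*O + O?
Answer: 6345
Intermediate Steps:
J(k, O) = O + O² (J(k, O) = O² + O = O + O²)
J(90, 21) + s = 21*(1 + 21) + 5883 = 21*22 + 5883 = 462 + 5883 = 6345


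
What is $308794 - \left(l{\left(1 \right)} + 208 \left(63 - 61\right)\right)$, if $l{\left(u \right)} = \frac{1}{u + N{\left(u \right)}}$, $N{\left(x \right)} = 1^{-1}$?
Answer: $\frac{616755}{2} \approx 3.0838 \cdot 10^{5}$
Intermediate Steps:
$N{\left(x \right)} = 1$
$l{\left(u \right)} = \frac{1}{1 + u}$ ($l{\left(u \right)} = \frac{1}{u + 1} = \frac{1}{1 + u}$)
$308794 - \left(l{\left(1 \right)} + 208 \left(63 - 61\right)\right) = 308794 - \left(\frac{1}{1 + 1} + 208 \left(63 - 61\right)\right) = 308794 - \left(\frac{1}{2} + 208 \left(63 - 61\right)\right) = 308794 - \left(\frac{1}{2} + 208 \cdot 2\right) = 308794 - \left(\frac{1}{2} + 416\right) = 308794 - \frac{833}{2} = \frac{616755}{2}$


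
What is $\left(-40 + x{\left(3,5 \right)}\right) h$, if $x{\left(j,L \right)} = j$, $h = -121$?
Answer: $4477$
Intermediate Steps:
$\left(-40 + x{\left(3,5 \right)}\right) h = \left(-40 + 3\right) \left(-121\right) = \left(-37\right) \left(-121\right) = 4477$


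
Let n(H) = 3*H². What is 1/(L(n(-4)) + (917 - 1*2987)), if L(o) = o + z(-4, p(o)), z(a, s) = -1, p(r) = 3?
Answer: -1/2023 ≈ -0.00049432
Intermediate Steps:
L(o) = -1 + o (L(o) = o - 1 = -1 + o)
1/(L(n(-4)) + (917 - 1*2987)) = 1/((-1 + 3*(-4)²) + (917 - 1*2987)) = 1/((-1 + 3*16) + (917 - 2987)) = 1/((-1 + 48) - 2070) = 1/(47 - 2070) = 1/(-2023) = -1/2023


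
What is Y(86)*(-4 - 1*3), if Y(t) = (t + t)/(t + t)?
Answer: -7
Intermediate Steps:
Y(t) = 1 (Y(t) = (2*t)/((2*t)) = (2*t)*(1/(2*t)) = 1)
Y(86)*(-4 - 1*3) = 1*(-4 - 1*3) = 1*(-4 - 3) = 1*(-7) = -7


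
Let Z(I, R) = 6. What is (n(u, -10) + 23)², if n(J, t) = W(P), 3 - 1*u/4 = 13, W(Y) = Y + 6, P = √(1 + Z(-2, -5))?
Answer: (29 + √7)² ≈ 1001.5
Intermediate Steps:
P = √7 (P = √(1 + 6) = √7 ≈ 2.6458)
W(Y) = 6 + Y
u = -40 (u = 12 - 4*13 = 12 - 52 = -40)
n(J, t) = 6 + √7
(n(u, -10) + 23)² = ((6 + √7) + 23)² = (29 + √7)²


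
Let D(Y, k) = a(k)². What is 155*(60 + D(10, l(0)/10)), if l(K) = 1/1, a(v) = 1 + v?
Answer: 189751/20 ≈ 9487.5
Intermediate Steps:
l(K) = 1 (l(K) = 1*1 = 1)
D(Y, k) = (1 + k)²
155*(60 + D(10, l(0)/10)) = 155*(60 + (1 + 1/10)²) = 155*(60 + (1 + 1*(⅒))²) = 155*(60 + (1 + ⅒)²) = 155*(60 + (11/10)²) = 155*(60 + 121/100) = 155*(6121/100) = 189751/20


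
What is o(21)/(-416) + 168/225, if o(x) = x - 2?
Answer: 21871/31200 ≈ 0.70099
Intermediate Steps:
o(x) = -2 + x
o(21)/(-416) + 168/225 = (-2 + 21)/(-416) + 168/225 = 19*(-1/416) + 168*(1/225) = -19/416 + 56/75 = 21871/31200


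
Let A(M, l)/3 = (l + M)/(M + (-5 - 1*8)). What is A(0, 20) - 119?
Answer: -1607/13 ≈ -123.62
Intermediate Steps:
A(M, l) = 3*(M + l)/(-13 + M) (A(M, l) = 3*((l + M)/(M + (-5 - 1*8))) = 3*((M + l)/(M + (-5 - 8))) = 3*((M + l)/(M - 13)) = 3*((M + l)/(-13 + M)) = 3*(M + l)/(-13 + M))
A(0, 20) - 119 = 3*(0 + 20)/(-13 + 0) - 119 = 3*20/(-13) - 119 = 3*(-1/13)*20 - 119 = -60/13 - 119 = -1607/13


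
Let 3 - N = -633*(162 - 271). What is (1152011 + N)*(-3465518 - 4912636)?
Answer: -9073683210618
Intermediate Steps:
N = -68994 (N = 3 - (-633)*(162 - 271) = 3 - (-633)*(-109) = 3 - 1*68997 = 3 - 68997 = -68994)
(1152011 + N)*(-3465518 - 4912636) = (1152011 - 68994)*(-3465518 - 4912636) = 1083017*(-8378154) = -9073683210618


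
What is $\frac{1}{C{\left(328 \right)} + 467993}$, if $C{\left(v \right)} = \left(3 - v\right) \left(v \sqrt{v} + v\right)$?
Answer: $- \frac{361393}{3596642779551} - \frac{213200 \sqrt{82}}{3596642779551} \approx -6.3726 \cdot 10^{-7}$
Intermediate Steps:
$C{\left(v \right)} = \left(3 - v\right) \left(v + v^{\frac{3}{2}}\right)$ ($C{\left(v \right)} = \left(3 - v\right) \left(v^{\frac{3}{2}} + v\right) = \left(3 - v\right) \left(v + v^{\frac{3}{2}}\right)$)
$\frac{1}{C{\left(328 \right)} + 467993} = \frac{1}{\left(- 328^{2} - 328^{\frac{5}{2}} + 3 \cdot 328 + 3 \cdot 328^{\frac{3}{2}}\right) + 467993} = \frac{1}{\left(\left(-1\right) 107584 - 215168 \sqrt{82} + 984 + 3 \cdot 656 \sqrt{82}\right) + 467993} = \frac{1}{\left(-107584 - 215168 \sqrt{82} + 984 + 1968 \sqrt{82}\right) + 467993} = \frac{1}{\left(-106600 - 213200 \sqrt{82}\right) + 467993} = \frac{1}{361393 - 213200 \sqrt{82}}$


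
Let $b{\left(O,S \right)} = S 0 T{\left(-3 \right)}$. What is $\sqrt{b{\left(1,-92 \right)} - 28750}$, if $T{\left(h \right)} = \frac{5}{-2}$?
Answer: $25 i \sqrt{46} \approx 169.56 i$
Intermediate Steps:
$T{\left(h \right)} = - \frac{5}{2}$ ($T{\left(h \right)} = 5 \left(- \frac{1}{2}\right) = - \frac{5}{2}$)
$b{\left(O,S \right)} = 0$ ($b{\left(O,S \right)} = S 0 \left(- \frac{5}{2}\right) = 0 \left(- \frac{5}{2}\right) = 0$)
$\sqrt{b{\left(1,-92 \right)} - 28750} = \sqrt{0 - 28750} = \sqrt{-28750} = 25 i \sqrt{46}$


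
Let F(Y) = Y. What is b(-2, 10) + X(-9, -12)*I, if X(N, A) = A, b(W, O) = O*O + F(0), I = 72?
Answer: -764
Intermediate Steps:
b(W, O) = O² (b(W, O) = O*O + 0 = O² + 0 = O²)
b(-2, 10) + X(-9, -12)*I = 10² - 12*72 = 100 - 864 = -764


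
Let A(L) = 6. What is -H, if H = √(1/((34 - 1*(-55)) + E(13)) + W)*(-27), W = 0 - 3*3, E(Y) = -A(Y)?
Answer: 27*I*√61918/83 ≈ 80.946*I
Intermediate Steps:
E(Y) = -6 (E(Y) = -1*6 = -6)
W = -9 (W = 0 - 9 = -9)
H = -27*I*√61918/83 (H = √(1/((34 - 1*(-55)) - 6) - 9)*(-27) = √(1/((34 + 55) - 6) - 9)*(-27) = √(1/(89 - 6) - 9)*(-27) = √(1/83 - 9)*(-27) = √(-746/83)*(-27) = (I*√61918/83)*(-27) = -27*I*√61918/83 ≈ -80.946*I)
-H = -(-27)*I*√61918/83 = 27*I*√61918/83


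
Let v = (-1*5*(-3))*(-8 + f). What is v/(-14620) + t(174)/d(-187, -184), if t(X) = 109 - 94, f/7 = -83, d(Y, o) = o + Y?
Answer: 611697/1084804 ≈ 0.56388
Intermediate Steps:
d(Y, o) = Y + o
f = -581 (f = 7*(-83) = -581)
v = -8835 (v = (-1*5*(-3))*(-8 - 581) = -5*(-3)*(-589) = 15*(-589) = -8835)
t(X) = 15
v/(-14620) + t(174)/d(-187, -184) = -8835/(-14620) + 15/(-187 - 184) = -8835*(-1/14620) + 15/(-371) = 1767/2924 + 15*(-1/371) = 1767/2924 - 15/371 = 611697/1084804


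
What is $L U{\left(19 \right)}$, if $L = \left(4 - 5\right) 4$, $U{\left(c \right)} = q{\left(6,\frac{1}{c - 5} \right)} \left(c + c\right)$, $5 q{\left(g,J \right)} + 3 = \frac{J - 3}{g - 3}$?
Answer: $\frac{12692}{105} \approx 120.88$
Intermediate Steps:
$q{\left(g,J \right)} = - \frac{3}{5} + \frac{-3 + J}{5 \left(-3 + g\right)}$ ($q{\left(g,J \right)} = - \frac{3}{5} + \frac{\left(J - 3\right) \frac{1}{g - 3}}{5} = - \frac{3}{5} + \frac{\left(-3 + J\right) \frac{1}{-3 + g}}{5} = - \frac{3}{5} + \frac{\frac{1}{-3 + g} \left(-3 + J\right)}{5} = - \frac{3}{5} + \frac{-3 + J}{5 \left(-3 + g\right)}$)
$U{\left(c \right)} = 2 c \left(- \frac{4}{5} + \frac{1}{15 \left(-5 + c\right)}\right)$ ($U{\left(c \right)} = \frac{6 + \frac{1}{c - 5} - 18}{5 \left(-3 + 6\right)} \left(c + c\right) = \frac{6 + \frac{1}{-5 + c} - 18}{5 \cdot 3} \cdot 2 c = \frac{1}{5} \cdot \frac{1}{3} \left(-12 + \frac{1}{-5 + c}\right) 2 c = \left(- \frac{4}{5} + \frac{1}{15 \left(-5 + c\right)}\right) 2 c = 2 c \left(- \frac{4}{5} + \frac{1}{15 \left(-5 + c\right)}\right)$)
$L = -4$ ($L = \left(-1\right) 4 = -4$)
$L U{\left(19 \right)} = - 4 \cdot \frac{2}{15} \cdot 19 \frac{1}{-5 + 19} \left(61 - 228\right) = - 4 \cdot \frac{2}{15} \cdot 19 \cdot \frac{1}{14} \left(61 - 228\right) = - 4 \cdot \frac{2}{15} \cdot 19 \cdot \frac{1}{14} \left(-167\right) = \left(-4\right) \left(- \frac{3173}{105}\right) = \frac{12692}{105}$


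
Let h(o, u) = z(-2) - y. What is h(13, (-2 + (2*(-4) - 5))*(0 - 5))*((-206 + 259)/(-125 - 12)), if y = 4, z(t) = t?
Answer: 318/137 ≈ 2.3212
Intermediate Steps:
h(o, u) = -6 (h(o, u) = -2 - 1*4 = -2 - 4 = -6)
h(13, (-2 + (2*(-4) - 5))*(0 - 5))*((-206 + 259)/(-125 - 12)) = -6*(-206 + 259)/(-125 - 12) = -318/(-137) = -318*(-1)/137 = -6*(-53/137) = 318/137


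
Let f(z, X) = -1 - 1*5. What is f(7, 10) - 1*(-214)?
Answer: 208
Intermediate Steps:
f(z, X) = -6 (f(z, X) = -1 - 5 = -6)
f(7, 10) - 1*(-214) = -6 - 1*(-214) = -6 + 214 = 208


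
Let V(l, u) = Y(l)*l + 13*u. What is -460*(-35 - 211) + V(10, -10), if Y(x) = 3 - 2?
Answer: 113040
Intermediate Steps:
Y(x) = 1
V(l, u) = l + 13*u (V(l, u) = 1*l + 13*u = l + 13*u)
-460*(-35 - 211) + V(10, -10) = -460*(-35 - 211) + (10 + 13*(-10)) = -460*(-246) + (10 - 130) = 113160 - 120 = 113040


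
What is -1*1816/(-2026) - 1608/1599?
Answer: -59004/539929 ≈ -0.10928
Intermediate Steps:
-1*1816/(-2026) - 1608/1599 = -1816*(-1/2026) - 1608*1/1599 = 908/1013 - 536/533 = -59004/539929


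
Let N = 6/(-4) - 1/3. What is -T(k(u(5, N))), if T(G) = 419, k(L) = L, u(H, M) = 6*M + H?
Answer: -419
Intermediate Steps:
N = -11/6 (N = 6*(-1/4) - 1*1/3 = -3/2 - 1/3 = -11/6 ≈ -1.8333)
u(H, M) = H + 6*M
-T(k(u(5, N))) = -1*419 = -419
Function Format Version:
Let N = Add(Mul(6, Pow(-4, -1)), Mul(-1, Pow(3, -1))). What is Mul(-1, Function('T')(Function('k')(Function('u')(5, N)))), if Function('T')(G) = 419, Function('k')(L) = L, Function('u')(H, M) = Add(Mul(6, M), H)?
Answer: -419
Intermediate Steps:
N = Rational(-11, 6) (N = Add(Mul(6, Rational(-1, 4)), Mul(-1, Rational(1, 3))) = Add(Rational(-3, 2), Rational(-1, 3)) = Rational(-11, 6) ≈ -1.8333)
Function('u')(H, M) = Add(H, Mul(6, M))
Mul(-1, Function('T')(Function('k')(Function('u')(5, N)))) = Mul(-1, 419) = -419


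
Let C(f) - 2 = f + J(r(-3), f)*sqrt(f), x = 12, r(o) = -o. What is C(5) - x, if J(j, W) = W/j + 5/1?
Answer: -5 + 20*sqrt(5)/3 ≈ 9.9071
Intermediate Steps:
J(j, W) = 5 + W/j (J(j, W) = W/j + 5*1 = W/j + 5 = 5 + W/j)
C(f) = 2 + f + sqrt(f)*(5 + f/3) (C(f) = 2 + (f + (5 + f/((-1*(-3))))*sqrt(f)) = 2 + (f + (5 + f/3)*sqrt(f)) = 2 + (f + sqrt(f)*(5 + f/3)) = 2 + f + sqrt(f)*(5 + f/3))
C(5) - x = (2 + 5 + sqrt(5)*(15 + 5)/3) - 1*12 = (2 + 5 + (1/3)*sqrt(5)*20) - 12 = (2 + 5 + 20*sqrt(5)/3) - 12 = (7 + 20*sqrt(5)/3) - 12 = -5 + 20*sqrt(5)/3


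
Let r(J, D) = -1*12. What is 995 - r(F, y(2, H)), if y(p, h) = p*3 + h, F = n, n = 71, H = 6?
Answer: 1007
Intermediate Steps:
F = 71
y(p, h) = h + 3*p (y(p, h) = 3*p + h = h + 3*p)
r(J, D) = -12
995 - r(F, y(2, H)) = 995 - 1*(-12) = 995 + 12 = 1007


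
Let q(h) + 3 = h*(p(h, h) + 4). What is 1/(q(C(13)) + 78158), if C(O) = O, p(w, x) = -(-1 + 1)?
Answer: 1/78207 ≈ 1.2787e-5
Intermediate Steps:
p(w, x) = 0 (p(w, x) = -1*0 = 0)
q(h) = -3 + 4*h (q(h) = -3 + h*(0 + 4) = -3 + h*4 = -3 + 4*h)
1/(q(C(13)) + 78158) = 1/((-3 + 4*13) + 78158) = 1/((-3 + 52) + 78158) = 1/(49 + 78158) = 1/78207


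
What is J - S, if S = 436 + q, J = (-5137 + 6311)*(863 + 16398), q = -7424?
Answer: 20271402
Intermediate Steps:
J = 20264414 (J = 1174*17261 = 20264414)
S = -6988 (S = 436 - 7424 = -6988)
J - S = 20264414 - 1*(-6988) = 20264414 + 6988 = 20271402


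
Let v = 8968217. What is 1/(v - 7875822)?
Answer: 1/1092395 ≈ 9.1542e-7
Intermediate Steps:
1/(v - 7875822) = 1/(8968217 - 7875822) = 1/1092395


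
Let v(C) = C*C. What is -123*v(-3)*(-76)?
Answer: 84132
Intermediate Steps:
v(C) = C²
-123*v(-3)*(-76) = -123*(-3)²*(-76) = -123*9*(-76) = -1107*(-76) = 84132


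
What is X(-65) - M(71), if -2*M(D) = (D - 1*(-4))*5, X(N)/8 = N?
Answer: -665/2 ≈ -332.50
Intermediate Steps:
X(N) = 8*N
M(D) = -10 - 5*D/2 (M(D) = -(D - 1*(-4))*5/2 = -(D + 4)*5/2 = -(4 + D)*5/2 = -(20 + 5*D)/2 = -10 - 5*D/2)
X(-65) - M(71) = 8*(-65) - (-10 - 5/2*71) = -520 - (-10 - 355/2) = -520 - 1*(-375/2) = -520 + 375/2 = -665/2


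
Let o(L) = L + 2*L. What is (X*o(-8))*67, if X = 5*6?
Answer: -48240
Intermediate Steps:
X = 30
o(L) = 3*L
(X*o(-8))*67 = (30*(3*(-8)))*67 = (30*(-24))*67 = -720*67 = -48240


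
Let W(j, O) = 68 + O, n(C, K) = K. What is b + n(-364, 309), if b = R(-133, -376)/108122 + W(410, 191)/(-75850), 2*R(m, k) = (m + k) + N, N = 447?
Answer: 17122265124/55412525 ≈ 309.00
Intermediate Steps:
R(m, k) = 447/2 + k/2 + m/2 (R(m, k) = ((m + k) + 447)/2 = ((k + m) + 447)/2 = (447 + k + m)/2 = 447/2 + k/2 + m/2)
b = -205101/55412525 (b = (447/2 + (½)*(-376) + (½)*(-133))/108122 + (68 + 191)/(-75850) = (447/2 - 188 - 133/2)*(1/108122) + 259*(-1/75850) = -31*1/108122 - 7/2050 = -31/108122 - 7/2050 = -205101/55412525 ≈ -0.0037013)
b + n(-364, 309) = -205101/55412525 + 309 = 17122265124/55412525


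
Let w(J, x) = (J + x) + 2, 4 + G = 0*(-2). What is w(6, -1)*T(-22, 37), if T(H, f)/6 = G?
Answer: -168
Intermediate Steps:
G = -4 (G = -4 + 0*(-2) = -4 + 0 = -4)
T(H, f) = -24 (T(H, f) = 6*(-4) = -24)
w(J, x) = 2 + J + x
w(6, -1)*T(-22, 37) = (2 + 6 - 1)*(-24) = 7*(-24) = -168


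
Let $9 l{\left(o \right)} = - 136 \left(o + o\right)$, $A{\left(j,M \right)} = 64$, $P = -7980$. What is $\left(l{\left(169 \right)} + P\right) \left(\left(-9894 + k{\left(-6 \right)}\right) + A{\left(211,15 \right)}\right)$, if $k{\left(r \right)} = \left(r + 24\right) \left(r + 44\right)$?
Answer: $\frac{1077289048}{9} \approx 1.197 \cdot 10^{8}$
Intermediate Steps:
$l{\left(o \right)} = - \frac{272 o}{9}$ ($l{\left(o \right)} = \frac{\left(-136\right) \left(o + o\right)}{9} = \frac{\left(-136\right) 2 o}{9} = \frac{\left(-272\right) o}{9} = - \frac{272 o}{9}$)
$k{\left(r \right)} = \left(24 + r\right) \left(44 + r\right)$
$\left(l{\left(169 \right)} + P\right) \left(\left(-9894 + k{\left(-6 \right)}\right) + A{\left(211,15 \right)}\right) = \left(\left(- \frac{272}{9}\right) 169 - 7980\right) \left(\left(-9894 + \left(1056 + \left(-6\right)^{2} + 68 \left(-6\right)\right)\right) + 64\right) = \left(- \frac{45968}{9} - 7980\right) \left(\left(-9894 + \left(1056 + 36 - 408\right)\right) + 64\right) = - \frac{117788 \left(\left(-9894 + 684\right) + 64\right)}{9} = - \frac{117788 \left(-9210 + 64\right)}{9} = \left(- \frac{117788}{9}\right) \left(-9146\right) = \frac{1077289048}{9}$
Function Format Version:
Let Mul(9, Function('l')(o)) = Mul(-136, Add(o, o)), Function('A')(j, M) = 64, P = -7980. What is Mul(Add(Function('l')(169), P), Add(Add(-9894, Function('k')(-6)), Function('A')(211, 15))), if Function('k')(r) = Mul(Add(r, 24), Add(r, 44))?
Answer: Rational(1077289048, 9) ≈ 1.1970e+8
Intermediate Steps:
Function('l')(o) = Mul(Rational(-272, 9), o) (Function('l')(o) = Mul(Rational(1, 9), Mul(-136, Add(o, o))) = Mul(Rational(1, 9), Mul(-136, Mul(2, o))) = Mul(Rational(1, 9), Mul(-272, o)) = Mul(Rational(-272, 9), o))
Function('k')(r) = Mul(Add(24, r), Add(44, r))
Mul(Add(Function('l')(169), P), Add(Add(-9894, Function('k')(-6)), Function('A')(211, 15))) = Mul(Add(Mul(Rational(-272, 9), 169), -7980), Add(Add(-9894, Add(1056, Pow(-6, 2), Mul(68, -6))), 64)) = Mul(Add(Rational(-45968, 9), -7980), Add(Add(-9894, Add(1056, 36, -408)), 64)) = Mul(Rational(-117788, 9), Add(Add(-9894, 684), 64)) = Mul(Rational(-117788, 9), Add(-9210, 64)) = Mul(Rational(-117788, 9), -9146) = Rational(1077289048, 9)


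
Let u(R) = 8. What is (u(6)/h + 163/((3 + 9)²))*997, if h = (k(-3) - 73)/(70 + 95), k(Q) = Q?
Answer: -44289731/2736 ≈ -16188.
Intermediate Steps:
h = -76/165 (h = (-3 - 73)/(70 + 95) = -76/165 ≈ -0.46061)
(u(6)/h + 163/((3 + 9)²))*997 = (8/(-76/165) + 163/((3 + 9)²))*997 = (8*(-165/76) + 163/(12²))*997 = (-330/19 + 163/144)*997 = -44423/2736*997 = -44289731/2736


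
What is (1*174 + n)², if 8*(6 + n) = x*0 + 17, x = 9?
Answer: 1852321/64 ≈ 28943.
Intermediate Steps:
n = -31/8 (n = -6 + (9*0 + 17)/8 = -6 + (0 + 17)/8 = -6 + (⅛)*17 = -6 + 17/8 = -31/8 ≈ -3.8750)
(1*174 + n)² = (1*174 - 31/8)² = (174 - 31/8)² = (1361/8)² = 1852321/64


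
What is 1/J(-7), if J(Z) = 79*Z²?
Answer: 1/3871 ≈ 0.00025833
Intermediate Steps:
1/J(-7) = 1/(79*(-7)²) = 1/(79*49) = 1/3871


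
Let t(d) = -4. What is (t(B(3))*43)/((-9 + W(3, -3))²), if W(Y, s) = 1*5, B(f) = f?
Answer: -43/4 ≈ -10.750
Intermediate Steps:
W(Y, s) = 5
(t(B(3))*43)/((-9 + W(3, -3))²) = (-4*43)/((-9 + 5)²) = -172/((-4)²) = -172/16 = -172*1/16 = -43/4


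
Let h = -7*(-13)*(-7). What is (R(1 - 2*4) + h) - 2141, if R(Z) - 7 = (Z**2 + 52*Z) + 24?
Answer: -3062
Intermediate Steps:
h = -637 (h = 91*(-7) = -637)
R(Z) = 31 + Z**2 + 52*Z (R(Z) = 7 + ((Z**2 + 52*Z) + 24) = 7 + (24 + Z**2 + 52*Z) = 31 + Z**2 + 52*Z)
(R(1 - 2*4) + h) - 2141 = ((31 + (1 - 2*4)**2 + 52*(1 - 2*4)) - 637) - 2141 = ((31 + (1 - 8)**2 + 52*(1 - 8)) - 637) - 2141 = ((31 + (-7)**2 + 52*(-7)) - 637) - 2141 = ((31 + 49 - 364) - 637) - 2141 = (-284 - 637) - 2141 = -921 - 2141 = -3062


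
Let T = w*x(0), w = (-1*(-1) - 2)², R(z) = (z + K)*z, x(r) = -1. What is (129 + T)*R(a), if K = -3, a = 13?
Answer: 16640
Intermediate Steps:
R(z) = z*(-3 + z) (R(z) = (z - 3)*z = (-3 + z)*z = z*(-3 + z))
w = 1 (w = (1 - 2)² = (-1)² = 1)
T = -1 (T = 1*(-1) = -1)
(129 + T)*R(a) = (129 - 1)*(13*(-3 + 13)) = 128*(13*10) = 128*130 = 16640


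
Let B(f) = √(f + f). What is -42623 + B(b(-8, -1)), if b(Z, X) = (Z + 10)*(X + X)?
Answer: -42623 + 2*I*√2 ≈ -42623.0 + 2.8284*I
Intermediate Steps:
b(Z, X) = 2*X*(10 + Z) (b(Z, X) = (10 + Z)*(2*X) = 2*X*(10 + Z))
B(f) = √2*√f (B(f) = √(2*f) = √2*√f)
-42623 + B(b(-8, -1)) = -42623 + √2*√(2*(-1)*(10 - 8)) = -42623 + √2*√(2*(-1)*2) = -42623 + √2*√(-4) = -42623 + √2*(2*I) = -42623 + 2*I*√2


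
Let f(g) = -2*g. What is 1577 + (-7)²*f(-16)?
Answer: 3145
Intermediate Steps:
1577 + (-7)²*f(-16) = 1577 + (-7)²*(-2*(-16)) = 1577 + 49*32 = 1577 + 1568 = 3145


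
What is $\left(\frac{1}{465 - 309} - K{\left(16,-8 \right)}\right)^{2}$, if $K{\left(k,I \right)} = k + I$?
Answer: $\frac{1555009}{24336} \approx 63.897$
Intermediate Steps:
$K{\left(k,I \right)} = I + k$
$\left(\frac{1}{465 - 309} - K{\left(16,-8 \right)}\right)^{2} = \left(\frac{1}{465 - 309} - \left(-8 + 16\right)\right)^{2} = \left(\frac{1}{156} - 8\right)^{2} = \left(- \frac{1247}{156}\right)^{2} = \frac{1555009}{24336}$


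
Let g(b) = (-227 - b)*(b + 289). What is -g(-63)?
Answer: 37064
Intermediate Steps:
g(b) = (-227 - b)*(289 + b)
-g(-63) = -(-65603 - 1*(-63)² - 516*(-63)) = -(-65603 - 1*3969 + 32508) = -(-65603 - 3969 + 32508) = -1*(-37064) = 37064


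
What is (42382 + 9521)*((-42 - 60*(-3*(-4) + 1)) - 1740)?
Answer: -132975486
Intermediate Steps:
(42382 + 9521)*((-42 - 60*(-3*(-4) + 1)) - 1740) = 51903*((-42 - 60*(12 + 1)) - 1740) = 51903*((-42 - 60*13) - 1740) = 51903*((-42 - 780) - 1740) = 51903*(-822 - 1740) = 51903*(-2562) = -132975486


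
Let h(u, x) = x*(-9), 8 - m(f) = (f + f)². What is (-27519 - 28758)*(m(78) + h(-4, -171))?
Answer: 1282496553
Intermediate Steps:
m(f) = 8 - 4*f² (m(f) = 8 - (f + f)² = 8 - (2*f)² = 8 - 4*f²)
h(u, x) = -9*x
(-27519 - 28758)*(m(78) + h(-4, -171)) = (-27519 - 28758)*((8 - 4*78²) - 9*(-171)) = -56277*((8 - 4*6084) + 1539) = -56277*((8 - 24336) + 1539) = -56277*(-24328 + 1539) = -56277*(-22789) = 1282496553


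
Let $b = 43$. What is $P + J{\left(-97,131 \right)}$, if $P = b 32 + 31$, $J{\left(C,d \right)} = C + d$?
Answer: $1441$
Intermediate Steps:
$P = 1407$ ($P = 43 \cdot 32 + 31 = 1376 + 31 = 1407$)
$P + J{\left(-97,131 \right)} = 1407 + \left(-97 + 131\right) = 1407 + 34 = 1441$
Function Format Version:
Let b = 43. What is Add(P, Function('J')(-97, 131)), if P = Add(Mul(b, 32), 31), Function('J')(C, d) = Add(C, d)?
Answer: 1441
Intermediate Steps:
P = 1407 (P = Add(Mul(43, 32), 31) = Add(1376, 31) = 1407)
Add(P, Function('J')(-97, 131)) = Add(1407, Add(-97, 131)) = Add(1407, 34) = 1441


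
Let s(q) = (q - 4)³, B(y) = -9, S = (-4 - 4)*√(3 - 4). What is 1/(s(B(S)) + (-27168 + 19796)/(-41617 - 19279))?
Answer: -15224/33445285 ≈ -0.00045519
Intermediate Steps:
S = -8*I ≈ -8.0*I
s(q) = (-4 + q)³
1/(s(B(S)) + (-27168 + 19796)/(-41617 - 19279)) = 1/((-4 - 9)³ + (-27168 + 19796)/(-41617 - 19279)) = 1/((-13)³ - 7372/(-60896)) = 1/(-2197 - 7372*(-1/60896)) = 1/(-2197 + 1843/15224) = 1/(-33445285/15224) = -15224/33445285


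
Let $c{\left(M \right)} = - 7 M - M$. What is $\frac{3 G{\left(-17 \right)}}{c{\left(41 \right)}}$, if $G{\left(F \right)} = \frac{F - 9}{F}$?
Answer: $- \frac{39}{2788} \approx -0.013989$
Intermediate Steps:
$G{\left(F \right)} = \frac{-9 + F}{F}$
$c{\left(M \right)} = - 8 M$
$\frac{3 G{\left(-17 \right)}}{c{\left(41 \right)}} = \frac{3 \frac{-9 - 17}{-17}}{\left(-8\right) 41} = \frac{3 \left(\left(- \frac{1}{17}\right) \left(-26\right)\right)}{-328} = 3 \cdot \frac{26}{17} \left(- \frac{1}{328}\right) = \frac{78}{17} \left(- \frac{1}{328}\right) = - \frac{39}{2788}$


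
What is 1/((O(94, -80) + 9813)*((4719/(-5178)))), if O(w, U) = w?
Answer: -1726/15583711 ≈ -0.00011076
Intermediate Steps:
1/((O(94, -80) + 9813)*((4719/(-5178)))) = 1/((94 + 9813)*((4719/(-5178)))) = 1/(9907*((4719*(-1/5178)))) = 1/(9907*(-1573/1726)) = (1/9907)*(-1726/1573) = -1726/15583711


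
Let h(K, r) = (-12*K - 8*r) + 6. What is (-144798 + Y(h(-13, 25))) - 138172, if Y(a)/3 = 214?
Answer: -282328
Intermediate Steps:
h(K, r) = 6 - 12*K - 8*r
Y(a) = 642 (Y(a) = 3*214 = 642)
(-144798 + Y(h(-13, 25))) - 138172 = (-144798 + 642) - 138172 = -144156 - 138172 = -282328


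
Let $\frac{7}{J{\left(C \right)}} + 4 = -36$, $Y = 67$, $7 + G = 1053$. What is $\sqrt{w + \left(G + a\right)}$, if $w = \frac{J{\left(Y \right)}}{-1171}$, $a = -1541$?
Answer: $\frac{i \sqrt{271505636030}}{23420} \approx 22.249 i$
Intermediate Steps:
$G = 1046$ ($G = -7 + 1053 = 1046$)
$J{\left(C \right)} = - \frac{7}{40}$ ($J{\left(C \right)} = \frac{7}{-4 - 36} = \frac{7}{-40} = 7 \left(- \frac{1}{40}\right) = - \frac{7}{40}$)
$w = \frac{7}{46840}$ ($w = - \frac{7}{40 \left(-1171\right)} = \left(- \frac{7}{40}\right) \left(- \frac{1}{1171}\right) = \frac{7}{46840} \approx 0.00014944$)
$\sqrt{w + \left(G + a\right)} = \sqrt{\frac{7}{46840} + \left(1046 - 1541\right)} = \sqrt{\frac{7}{46840} - 495} = \sqrt{- \frac{23185793}{46840}} = \frac{i \sqrt{271505636030}}{23420}$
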